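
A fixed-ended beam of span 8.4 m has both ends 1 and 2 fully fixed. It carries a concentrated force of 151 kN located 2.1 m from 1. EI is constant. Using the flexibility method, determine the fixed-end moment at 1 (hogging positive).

M_1 = 178.4 kN·m

Release both end moments; the primary structure is a simply-supported span 12 with redundants M_1 and M_2.
Simple-span end rotations at 1 and 2 under the given loads:
  at 1: point load 151 at a = 2.1: Pab(L + b)/(6LEI) = 582.7/EI
  at 2: point load 151 at a = 2.1: Pab(L + a)/(6LEI) = 416.2/EI
  θ_10 = 582.7/EI,  θ_20 = 416.2/EI
Flexibility coefficients: a unit moment at one end gives L/(3EI) there and L/(6EI) at the far end, so f₁₁ = f₂₂ = 2.8/EI and f₁₂ = f₂₁ = 1.4/EI.
Compatibility — zero rotation at each built-in end:
  2.8 M_1 + 1.4 M_2 = 582.7
  1.4 M_1 + 2.8 M_2 = 416.2
Solving the pair gives M_1 = 178.4 kN·m and M_2 = 59.46 kN·m (hogging).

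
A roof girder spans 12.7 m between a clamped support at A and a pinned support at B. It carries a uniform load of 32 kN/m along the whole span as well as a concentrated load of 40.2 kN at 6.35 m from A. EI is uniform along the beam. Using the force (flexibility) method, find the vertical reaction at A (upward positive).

Choose R_B as the redundant. The primary structure is the cantilever fixed at A.
Primary-structure tip deflection at B by superposition:
  UDL 32: wL⁴/(8EI) = 104058/EI
  point load 40.2 at a = 6.35: Pa²(3L − a)/(6EI) = 8578/EI
  δ_0 = 112635/EI
Tip deflection under a unit load at B: L³/(3EI) = 682.8/EI.
Compatibility at B: δ_0 − R_B·δ_{BB} = 0, so R_B = 112635/682.8 = 165 kN.
Vertical equilibrium: R_A = ΣP − R_B = 446.6 − 165 = 281.6 kN.

R_A = 281.6 kN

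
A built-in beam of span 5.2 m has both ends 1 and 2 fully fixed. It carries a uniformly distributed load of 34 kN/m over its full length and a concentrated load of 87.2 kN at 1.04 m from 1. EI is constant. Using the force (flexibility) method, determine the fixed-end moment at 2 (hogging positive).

Take the two fixed-end moments M_1, M_2 as redundants; the released structure is the simple span 12.
On the primary (simply-supported) span, the end slopes from the loading are:
  at 1: UDL 34: wL³/(24EI) = 199.2/EI
  at 2: UDL 34: wL³/(24EI) = 199.2/EI
  at 1: point load 87.2 at a = 1.04: Pab(L + b)/(6LEI) = 113.2/EI
  at 2: point load 87.2 at a = 1.04: Pab(L + a)/(6LEI) = 75.45/EI
  θ_10 = 312.4/EI,  θ_20 = 274.6/EI
Flexibility coefficients: a unit moment at one end gives L/(3EI) there and L/(6EI) at the far end, so f₁₁ = f₂₂ = 1.733/EI and f₁₂ = f₂₁ = 0.8667/EI.
Compatibility — zero rotation at each built-in end:
  1.733 M_1 + 0.8667 M_2 = 312.4
  0.8667 M_1 + 1.733 M_2 = 274.6
Solving the pair gives M_1 = 134.7 kN·m and M_2 = 91.12 kN·m (hogging).

M_2 = 91.12 kN·m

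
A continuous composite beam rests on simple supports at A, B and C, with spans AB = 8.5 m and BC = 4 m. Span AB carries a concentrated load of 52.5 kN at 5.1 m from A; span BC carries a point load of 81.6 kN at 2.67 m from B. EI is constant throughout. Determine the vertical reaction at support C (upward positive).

Release continuity at B by inserting a hinge; the redundant is the internal moment M_B. The primary structure is two simply-supported spans AB and BC.
Discontinuity in slope at B on the released structure — sum the simple-span end rotations:
  span AB: point load 52.5 at a = 5.1: Pab(L + a)/(6LEI) = 242.8/EI
  span BC: point load 81.6 at a = 2.67: Pab(L + b)/(6LEI) = 64.35/EI
  relative rotation θ_0 = (242.8 + 64.35)/EI = 307.1/EI
A unit hogging moment at B produces rotation L₁/(3EI) + L₂/(3EI) = 4.167/EI.
Compatibility: M_B·(L₁+L₂)/(3EI) = θ_0, giving M_B = 73.71 kN·m (hogging).
Span BC, ΣM about C: R_B^{BC}·4 = 108.5 + 73.71, so R_B^{BC} = 45.56 kN and R_C = 81.6 − 45.56 = 36.04 kN.

R_C = 36.04 kN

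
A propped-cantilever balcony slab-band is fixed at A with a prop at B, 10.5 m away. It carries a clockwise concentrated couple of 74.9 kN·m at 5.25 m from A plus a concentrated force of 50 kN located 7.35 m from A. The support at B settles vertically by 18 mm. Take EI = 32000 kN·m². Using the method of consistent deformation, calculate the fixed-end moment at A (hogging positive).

Choose R_B as the redundant. The primary structure is the cantilever fixed at A.
Primary-structure tip deflection at B by superposition:
  clockwise couple 74.9 at a = 5.25: M₀a(2L − a)/(2EI) = 3097/EI
  point load 50 at a = 7.35: Pa²(3L − a)/(6EI) = 10872/EI
  δ_0 = 13969/EI
Tip deflection under a unit load at B: L³/(3EI) = 385.9/EI.
With EI = 32000 kN·m²: δ_0 = 0.43652 m and δ_{BB} = 0.012059 m/kN.
Compatibility — the beam at B must follow the support down by 0.018 m: δ_0 − R_B·δ_{BB} = 0.018, so R_B = (0.43652 − 0.018)/0.012059 = 34.71 kN.
Moment equilibrium about A: M_A = Σ(load moments about A) − R_B·L = 442.4 − 34.71×10.5 = 77.97 kN·m.

M_A = 77.97 kN·m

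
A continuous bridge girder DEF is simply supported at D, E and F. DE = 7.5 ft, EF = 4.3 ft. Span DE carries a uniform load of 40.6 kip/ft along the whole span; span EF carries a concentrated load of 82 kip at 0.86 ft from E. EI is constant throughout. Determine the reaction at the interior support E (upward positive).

Release continuity at E by inserting a hinge; the redundant is the internal moment M_E. The primary structure is two simply-supported spans DE and EF.
Discontinuity in slope at E on the released structure — sum the simple-span end rotations:
  span DE: UDL 40.6: wL³/(24EI) = 713.7/EI
  span EF: point load 82 at a = 0.86: Pab(L + b)/(6LEI) = 72.78/EI
  relative rotation θ_0 = (713.7 + 72.78)/EI = 786.4/EI
A unit hogging moment at E produces rotation L₁/(3EI) + L₂/(3EI) = 3.933/EI.
Compatibility: M_E·(L₁+L₂)/(3EI) = θ_0, giving M_E = 199.9 kip·ft (hogging).
Span DE, ΣM about D with M_E applied at E: R_E^{DE}·7.5 = 1142 + 199.9, so R_E^{DE} = 178.9 kip and R_D = 304.5 − 178.9 = 125.6 kip.
Span EF, ΣM about F: R_E^{EF}·4.3 = 282.1 + 199.9, so R_E^{EF} = 112.1 kip and R_F = 82 − 112.1 = -30.1 kip.
R_E = 178.9 + 112.1 = 291 kip.

R_E = 291 kip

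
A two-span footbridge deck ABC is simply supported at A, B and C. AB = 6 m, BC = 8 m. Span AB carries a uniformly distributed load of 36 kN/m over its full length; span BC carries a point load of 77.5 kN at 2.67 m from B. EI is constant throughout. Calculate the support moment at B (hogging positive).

M_B = 135.1 kN·m

Take M_B as the redundant. Released structure: two simple spans AB and BC with a hinge at B.
End slopes at the hinge B, treating each span as simply supported:
  span AB: UDL 36: wL³/(24EI) = 324/EI
  span BC: point load 77.5 at a = 2.67: Pab(L + b)/(6LEI) = 306.3/EI
  relative rotation θ_0 = (324 + 306.3)/EI = 630.3/EI
A unit hogging moment at B produces rotation L₁/(3EI) + L₂/(3EI) = 4.667/EI.
Slope continuity at B: θ_0 = M_B·4.667/EI, so M_B = 630.3/4.667 = 135.1 kN·m (hogging).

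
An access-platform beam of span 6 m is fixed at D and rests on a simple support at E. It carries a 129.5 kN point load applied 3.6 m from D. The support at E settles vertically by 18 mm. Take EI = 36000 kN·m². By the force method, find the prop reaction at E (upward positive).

R_E = 46.94 kN

Take the reaction at E as the redundant and release it; the primary structure is a cantilever fixed at D.
Downward deflection at the released point E due to the loads:
  point load 129.5 at a = 3.6: Pa²(3L − a)/(6EI) = 4028/EI
Tip deflection under a unit load at E: L³/(3EI) = 72/EI.
With EI = 36000 kN·m²: δ_0 = 0.11189 m and δ_{EE} = 0.002 m/kN.
Compatibility — the beam at E must follow the support down by 0.018 m: δ_0 − R_E·δ_{EE} = 0.018, so R_E = (0.11189 − 0.018)/0.002 = 46.94 kN.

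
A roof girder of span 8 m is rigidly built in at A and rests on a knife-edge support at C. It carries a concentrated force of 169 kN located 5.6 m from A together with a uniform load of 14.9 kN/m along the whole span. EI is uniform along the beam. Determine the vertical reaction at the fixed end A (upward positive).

Remove the prop at C; the released (primary) structure is a cantilever built in at A.
Free-end deflection of the primary structure under the applied loading (downward +):
  point load 169 at a = 5.6: Pa²(3L − a)/(6EI) = 16253/EI
  UDL 14.9: wL⁴/(8EI) = 7629/EI
  δ_0 = 23882/EI
Flexibility coefficient — unit upward force at C: δ_{CC} = L³/(3EI) = 170.7/EI.
Compatibility at C: δ_0 − R_C·δ_{CC} = 0, so R_C = 23882/170.7 = 139.9 kN.
Vertical equilibrium: R_A = ΣP − R_C = 288.2 − 139.9 = 148.3 kN.

R_A = 148.3 kN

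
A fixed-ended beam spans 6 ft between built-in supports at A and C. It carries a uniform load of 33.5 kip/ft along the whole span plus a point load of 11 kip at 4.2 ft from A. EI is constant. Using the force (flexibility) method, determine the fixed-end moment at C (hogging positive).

Take the two fixed-end moments M_A, M_C as redundants; the released structure is the simple span AC.
Simple-span end rotations at A and C under the given loads:
  at A: UDL 33.5: wL³/(24EI) = 301.5/EI
  at C: UDL 33.5: wL³/(24EI) = 301.5/EI
  at A: point load 11 at a = 4.2: Pab(L + b)/(6LEI) = 18.02/EI
  at C: point load 11 at a = 4.2: Pab(L + a)/(6LEI) = 23.56/EI
  θ_A0 = 319.5/EI,  θ_C0 = 325.1/EI
Flexibility coefficients: a unit moment at one end gives L/(3EI) there and L/(6EI) at the far end, so f₁₁ = f₂₂ = 2/EI and f₁₂ = f₂₁ = 1/EI.
Compatibility — zero rotation at each built-in end:
  2 M_A + 1 M_C = 319.5
  1 M_A + 2 M_C = 325.1
Solving the pair gives M_A = 104.7 kip·ft and M_C = 110.2 kip·ft (hogging).

M_C = 110.2 kip·ft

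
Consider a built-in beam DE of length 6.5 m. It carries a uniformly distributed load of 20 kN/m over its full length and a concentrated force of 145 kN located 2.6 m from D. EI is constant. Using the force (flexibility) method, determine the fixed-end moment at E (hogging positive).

Take the two fixed-end moments M_D, M_E as redundants; the released structure is the simple span DE.
On the primary (simply-supported) span, the end slopes from the loading are:
  at D: UDL 20: wL³/(24EI) = 228.9/EI
  at E: UDL 20: wL³/(24EI) = 228.9/EI
  at D: point load 145 at a = 2.6: Pab(L + b)/(6LEI) = 392.1/EI
  at E: point load 145 at a = 2.6: Pab(L + a)/(6LEI) = 343.1/EI
  θ_D0 = 620.9/EI,  θ_E0 = 571.9/EI
Flexibility coefficients: a unit moment at one end gives L/(3EI) there and L/(6EI) at the far end, so f₁₁ = f₂₂ = 2.167/EI and f₁₂ = f₂₁ = 1.083/EI.
Compatibility — zero rotation at each built-in end:
  2.167 M_D + 1.083 M_E = 620.9
  1.083 M_D + 2.167 M_E = 571.9
Solving the pair gives M_D = 206.1 kN·m and M_E = 160.9 kN·m (hogging).

M_E = 160.9 kN·m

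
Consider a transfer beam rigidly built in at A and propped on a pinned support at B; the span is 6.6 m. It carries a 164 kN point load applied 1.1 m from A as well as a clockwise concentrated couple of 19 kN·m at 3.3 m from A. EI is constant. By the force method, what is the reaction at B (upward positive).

Choose R_B as the redundant. The primary structure is the cantilever fixed at A.
Downward deflection at the released point B due to the loads:
  point load 164 at a = 1.1: Pa²(3L − a)/(6EI) = 618.5/EI
  clockwise couple 19 at a = 3.3: M₀a(2L − a)/(2EI) = 310.4/EI
  δ_0 = 928.8/EI
Tip deflection under a unit load at B: L³/(3EI) = 95.83/EI.
Compatibility at B: δ_0 − R_B·δ_{BB} = 0, so R_B = 928.8/95.83 = 9.692 kN.

R_B = 9.692 kN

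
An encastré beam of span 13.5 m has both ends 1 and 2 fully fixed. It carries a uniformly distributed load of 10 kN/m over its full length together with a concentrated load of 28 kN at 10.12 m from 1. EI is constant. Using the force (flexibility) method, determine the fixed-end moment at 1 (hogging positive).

M_1 = 169.6 kN·m

Release both end moments; the primary structure is a simply-supported span 12 with redundants M_1 and M_2.
On the primary (simply-supported) span, the end slopes from the loading are:
  at 1: UDL 10: wL³/(24EI) = 1025/EI
  at 2: UDL 10: wL³/(24EI) = 1025/EI
  at 1: point load 28 at a = 10.12: Pab(L + b)/(6LEI) = 199.6/EI
  at 2: point load 28 at a = 10.12: Pab(L + a)/(6LEI) = 279.3/EI
  θ_10 = 1225/EI,  θ_20 = 1304/EI
Flexibility coefficients: a unit moment at one end gives L/(3EI) there and L/(6EI) at the far end, so f₁₁ = f₂₂ = 4.5/EI and f₁₂ = f₂₁ = 2.25/EI.
Compatibility — zero rotation at each built-in end:
  4.5 M_1 + 2.25 M_2 = 1225
  2.25 M_1 + 4.5 M_2 = 1304
Solving the pair gives M_1 = 169.6 kN·m and M_2 = 205.1 kN·m (hogging).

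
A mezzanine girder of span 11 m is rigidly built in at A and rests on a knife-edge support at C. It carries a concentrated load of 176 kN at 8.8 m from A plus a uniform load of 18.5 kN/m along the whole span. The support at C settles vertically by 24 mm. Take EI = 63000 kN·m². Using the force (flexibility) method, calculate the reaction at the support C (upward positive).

R_C = 196.8 kN

Remove the prop at C; the released (primary) structure is a cantilever built in at A.
Primary-structure tip deflection at C by superposition:
  point load 176 at a = 8.8: Pa²(3L − a)/(6EI) = 54972/EI
  UDL 18.5: wL⁴/(8EI) = 33857/EI
  δ_0 = 88829/EI
Tip deflection under a unit load at C: L³/(3EI) = 443.7/EI.
With EI = 63000 kN·m²: δ_0 = 1.41 m and δ_{CC} = 0.007042 m/kN.
Compatibility — the beam at C must follow the support down by 0.024 m: δ_0 − R_C·δ_{CC} = 0.024, so R_C = (1.41 − 0.024)/0.007042 = 196.8 kN.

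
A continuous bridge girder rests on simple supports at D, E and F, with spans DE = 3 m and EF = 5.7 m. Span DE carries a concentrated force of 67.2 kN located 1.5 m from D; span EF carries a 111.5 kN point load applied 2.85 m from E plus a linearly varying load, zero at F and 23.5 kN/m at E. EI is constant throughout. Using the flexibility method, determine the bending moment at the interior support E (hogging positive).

Take M_E as the redundant. Released structure: two simple spans DE and EF with a hinge at E.
Rotations at E on the released spans (each span's end-slope, ×1/EI):
  span DE: point load 67.2 at a = 1.5: Pab(L + a)/(6LEI) = 37.8/EI
  span EF: point load 111.5 at a = 2.85: Pab(L + b)/(6LEI) = 226.4/EI
  span EF: triangular load, peak 23.5: w₀L³/(45EI) = 96.71/EI
  relative rotation θ_0 = (37.8 + 323.1)/EI = 360.9/EI
A unit hogging moment at E produces rotation L₁/(3EI) + L₂/(3EI) = 2.9/EI.
Slope continuity at E: θ_0 = M_E·2.9/EI, so M_E = 360.9/2.9 = 124.5 kN·m (hogging).

M_E = 124.5 kN·m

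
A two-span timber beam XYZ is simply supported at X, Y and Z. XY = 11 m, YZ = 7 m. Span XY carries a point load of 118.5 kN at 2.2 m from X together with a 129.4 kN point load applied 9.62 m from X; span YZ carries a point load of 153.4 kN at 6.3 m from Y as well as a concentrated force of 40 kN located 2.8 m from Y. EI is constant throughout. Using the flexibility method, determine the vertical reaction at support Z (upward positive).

Insert a hinge at Y; M_Y is the redundant, and each span becomes simply supported.
Discontinuity in slope at Y on the released structure — sum the simple-span end rotations:
  span XY: point load 118.5 at a = 2.2: Pab(L + a)/(6LEI) = 458.8/EI
  span XY: point load 129.4 at a = 9.62: Pab(L + a)/(6LEI) = 536.7/EI
  span YZ: point load 153.4 at a = 6.3: Pab(L + b)/(6LEI) = 124/EI
  span YZ: point load 40 at a = 2.8: Pab(L + b)/(6LEI) = 125.4/EI
  relative rotation θ_0 = (995.5 + 249.5)/EI = 1245/EI
A unit hogging moment at Y produces rotation L₁/(3EI) + L₂/(3EI) = 6/EI.
Compatibility: M_Y·(L₁+L₂)/(3EI) = θ_0, giving M_Y = 207.5 kN·m (hogging).
Span YZ, ΣM about Z: R_Y^{YZ}·7 = 275.4 + 207.5, so R_Y^{YZ} = 68.98 kN and R_Z = 193.4 − 68.98 = 124.4 kN.

R_Z = 124.4 kN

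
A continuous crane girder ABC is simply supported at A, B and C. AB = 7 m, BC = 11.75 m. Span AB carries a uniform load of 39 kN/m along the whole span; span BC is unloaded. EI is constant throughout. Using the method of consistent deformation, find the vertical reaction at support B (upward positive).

R_B = 156.8 kN

Insert a hinge at B; M_B is the redundant, and each span becomes simply supported.
End slopes at the hinge B, treating each span as simply supported:
  span AB: UDL 39: wL³/(24EI) = 557.4/EI
  relative rotation θ_0 = (557.4 + 0)/EI = 557.4/EI
A unit hogging moment at B produces rotation L₁/(3EI) + L₂/(3EI) = 6.25/EI.
Slope continuity at B: θ_0 = M_B·6.25/EI, so M_B = 557.4/6.25 = 89.18 kN·m (hogging).
Span AB, ΣM about A with M_B applied at B: R_B^{AB}·7 = 955.5 + 89.18, so R_B^{AB} = 149.2 kN and R_A = 273 − 149.2 = 123.8 kN.
Span BC, ΣM about C: R_B^{BC}·11.75 = 0 + 89.18, so R_B^{BC} = 7.59 kN and R_C = 0 − 7.59 = -7.59 kN.
R_B = 149.2 + 7.59 = 156.8 kN.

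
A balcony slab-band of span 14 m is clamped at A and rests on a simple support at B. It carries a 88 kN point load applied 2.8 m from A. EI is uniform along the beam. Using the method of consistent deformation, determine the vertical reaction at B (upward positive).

Take the reaction at B as the redundant and release it; the primary structure is a cantilever fixed at A.
Deflection at B on the released cantilever, summing each load's contribution:
  point load 88 at a = 2.8: Pa²(3L − a)/(6EI) = 4507/EI
Flexibility coefficient — unit upward force at B: δ_{BB} = L³/(3EI) = 914.7/EI.
The prop prevents deflection at B: R_B = δ_0/δ_{BB} = 4507/914.7 = 4.928 kN.

R_B = 4.928 kN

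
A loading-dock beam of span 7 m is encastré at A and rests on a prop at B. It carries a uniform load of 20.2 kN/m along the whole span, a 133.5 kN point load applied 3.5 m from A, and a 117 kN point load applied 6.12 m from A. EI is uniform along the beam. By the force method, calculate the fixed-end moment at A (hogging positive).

M_A = 349.6 kN·m

Remove the prop at B; the released (primary) structure is a cantilever built in at A.
Deflection at B on the released cantilever, summing each load's contribution:
  UDL 20.2: wL⁴/(8EI) = 6063/EI
  point load 133.5 at a = 3.5: Pa²(3L − a)/(6EI) = 4770/EI
  point load 117 at a = 6.12: Pa²(3L − a)/(6EI) = 10868/EI
  δ_0 = 21700/EI
Flexibility coefficient — unit upward force at B: δ_{BB} = L³/(3EI) = 114.3/EI.
Compatibility at B: δ_0 − R_B·δ_{BB} = 0, so R_B = 21700/114.3 = 189.8 kN.
Moment equilibrium about A: M_A = Σ(load moments about A) − R_B·L = 1678 − 189.8×7 = 349.6 kN·m.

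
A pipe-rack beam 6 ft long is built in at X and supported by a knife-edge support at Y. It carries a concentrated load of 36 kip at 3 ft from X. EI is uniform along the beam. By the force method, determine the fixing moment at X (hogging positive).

Release the roller at Y. Primary structure: cantilever fixed at X.
Primary-structure tip deflection at Y by superposition:
  point load 36 at a = 3: Pa²(3L − a)/(6EI) = 810/EI
Tip deflection under a unit load at Y: L³/(3EI) = 72/EI.
Compatibility at Y: δ_0 − R_Y·δ_{YY} = 0, so R_Y = 810/72 = 11.25 kip.
Moment equilibrium about X: M_X = Σ(load moments about X) − R_Y·L = 108 − 11.25×6 = 40.5 kip·ft.

M_X = 40.5 kip·ft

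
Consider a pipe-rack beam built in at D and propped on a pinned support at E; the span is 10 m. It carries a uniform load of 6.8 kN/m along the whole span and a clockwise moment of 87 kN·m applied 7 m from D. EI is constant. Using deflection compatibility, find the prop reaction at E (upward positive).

Remove the prop at E; the released (primary) structure is a cantilever built in at D.
Free-end deflection of the primary structure under the applied loading (downward +):
  UDL 6.8: wL⁴/(8EI) = 8500/EI
  clockwise couple 87 at a = 7: M₀a(2L − a)/(2EI) = 3958/EI
  δ_0 = 12458/EI
Tip deflection under a unit load at E: L³/(3EI) = 333.3/EI.
The prop prevents deflection at E: R_E = δ_0/δ_{EE} = 12458/333.3 = 37.38 kN.

R_E = 37.38 kN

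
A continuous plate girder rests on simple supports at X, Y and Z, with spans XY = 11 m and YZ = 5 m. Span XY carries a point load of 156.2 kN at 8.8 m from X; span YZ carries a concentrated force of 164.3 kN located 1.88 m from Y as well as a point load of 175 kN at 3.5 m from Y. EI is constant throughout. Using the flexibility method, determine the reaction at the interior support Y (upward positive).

R_Y = 354.6 kN

Insert a hinge at Y; M_Y is the redundant, and each span becomes simply supported.
Rotations at Y on the released spans (each span's end-slope, ×1/EI):
  span XY: point load 156.2 at a = 8.8: Pab(L + a)/(6LEI) = 907.2/EI
  span YZ: point load 164.3 at a = 1.88: Pab(L + b)/(6LEI) = 260.8/EI
  span YZ: point load 175 at a = 3.5: Pab(L + b)/(6LEI) = 199.1/EI
  relative rotation θ_0 = (907.2 + 459.9)/EI = 1367/EI
A unit hogging moment at Y produces rotation L₁/(3EI) + L₂/(3EI) = 5.333/EI.
Compatibility: M_Y·(L₁+L₂)/(3EI) = θ_0, giving M_Y = 256.3 kN·m (hogging).
Span XY, ΣM about X with M_Y applied at Y: R_Y^{XY}·11 = 1375 + 256.3, so R_Y^{XY} = 148.3 kN and R_X = 156.2 − 148.3 = 7.937 kN.
Span YZ, ΣM about Z: R_Y^{YZ}·5 = 775.1 + 256.3, so R_Y^{YZ} = 206.3 kN and R_Z = 339.3 − 206.3 = 133 kN.
R_Y = 148.3 + 206.3 = 354.6 kN.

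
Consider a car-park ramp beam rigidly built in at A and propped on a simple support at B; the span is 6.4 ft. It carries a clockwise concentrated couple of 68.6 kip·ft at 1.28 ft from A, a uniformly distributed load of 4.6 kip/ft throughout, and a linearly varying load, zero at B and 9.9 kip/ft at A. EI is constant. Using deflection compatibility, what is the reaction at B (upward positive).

Remove the prop at B; the released (primary) structure is a cantilever built in at A.
Primary-structure tip deflection at B by superposition:
  clockwise couple 68.6 at a = 1.28: M₀a(2L − a)/(2EI) = 505.8/EI
  UDL 4.6: wL⁴/(8EI) = 964.7/EI
  triangular load, peak 9.9 at the fixed end: w₀L⁴/(30EI) = 553.6/EI
  δ_0 = 2024/EI
Tip deflection under a unit load at B: L³/(3EI) = 87.38/EI.
The prop prevents deflection at B: R_B = δ_0/δ_{BB} = 2024/87.38 = 23.16 kip.

R_B = 23.16 kip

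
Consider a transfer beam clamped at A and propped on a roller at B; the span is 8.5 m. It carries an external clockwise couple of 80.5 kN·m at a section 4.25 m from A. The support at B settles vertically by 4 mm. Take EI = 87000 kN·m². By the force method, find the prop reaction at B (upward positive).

R_B = 8.954 kN

Remove the prop at B; the released (primary) structure is a cantilever built in at A.
Downward deflection at the released point B due to the loads:
  clockwise couple 80.5 at a = 4.25: M₀a(2L − a)/(2EI) = 2181/EI
Flexibility coefficient — unit upward force at B: δ_{BB} = L³/(3EI) = 204.7/EI.
With EI = 87000 kN·m²: δ_0 = 0.02507 m and δ_{BB} = 0.002353 m/kN.
Compatibility — the beam at B must follow the support down by 0.004 m: δ_0 − R_B·δ_{BB} = 0.004, so R_B = (0.02507 − 0.004)/0.002353 = 8.954 kN.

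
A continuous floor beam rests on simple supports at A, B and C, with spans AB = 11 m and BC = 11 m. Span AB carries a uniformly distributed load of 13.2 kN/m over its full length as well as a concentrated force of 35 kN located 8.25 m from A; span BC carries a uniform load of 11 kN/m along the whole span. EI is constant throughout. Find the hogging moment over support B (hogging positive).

M_B = 214.6 kN·m

Take M_B as the redundant. Released structure: two simple spans AB and BC with a hinge at B.
Discontinuity in slope at B on the released structure — sum the simple-span end rotations:
  span AB: UDL 13.2: wL³/(24EI) = 732/EI
  span AB: point load 35 at a = 8.25: Pab(L + a)/(6LEI) = 231.6/EI
  span BC: UDL 11: wL³/(24EI) = 610/EI
  relative rotation θ_0 = (963.7 + 610)/EI = 1574/EI
A unit hogging moment at B produces rotation L₁/(3EI) + L₂/(3EI) = 7.333/EI.
Compatibility: M_B·(L₁+L₂)/(3EI) = θ_0, giving M_B = 214.6 kN·m (hogging).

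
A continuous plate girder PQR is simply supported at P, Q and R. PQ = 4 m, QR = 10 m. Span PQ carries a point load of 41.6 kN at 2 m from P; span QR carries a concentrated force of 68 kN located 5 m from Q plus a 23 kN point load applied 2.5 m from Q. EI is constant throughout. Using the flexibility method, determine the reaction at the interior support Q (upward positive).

Take M_Q as the redundant. Released structure: two simple spans PQ and QR with a hinge at Q.
End slopes at the hinge Q, treating each span as simply supported:
  span PQ: point load 41.6 at a = 2: Pab(L + a)/(6LEI) = 41.6/EI
  span QR: point load 68 at a = 5: Pab(L + b)/(6LEI) = 425/EI
  span QR: point load 23 at a = 2.5: Pab(L + b)/(6LEI) = 125.8/EI
  relative rotation θ_0 = (41.6 + 550.8)/EI = 592.4/EI
A unit hogging moment at Q produces rotation L₁/(3EI) + L₂/(3EI) = 4.667/EI.
Slope continuity at Q: θ_0 = M_Q·4.667/EI, so M_Q = 592.4/4.667 = 126.9 kN·m (hogging).
Span PQ, ΣM about P with M_Q applied at Q: R_Q^{PQ}·4 = 83.2 + 126.9, so R_Q^{PQ} = 52.53 kN and R_P = 41.6 − 52.53 = -10.93 kN.
Span QR, ΣM about R: R_Q^{QR}·10 = 512.5 + 126.9, so R_Q^{QR} = 63.94 kN and R_R = 91 − 63.94 = 27.06 kN.
R_Q = 52.53 + 63.94 = 116.5 kN.

R_Q = 116.5 kN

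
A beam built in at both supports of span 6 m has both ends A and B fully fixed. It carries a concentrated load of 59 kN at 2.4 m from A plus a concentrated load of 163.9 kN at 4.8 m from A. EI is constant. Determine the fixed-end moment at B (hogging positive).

Take the two fixed-end moments M_A, M_B as redundants; the released structure is the simple span AB.
End rotations of the released simple span under the applied load (×1/EI):
  at A: point load 59 at a = 2.4: Pab(L + b)/(6LEI) = 135.9/EI
  at B: point load 59 at a = 2.4: Pab(L + a)/(6LEI) = 118.9/EI
  at A: point load 163.9 at a = 4.8: Pab(L + b)/(6LEI) = 188.8/EI
  at B: point load 163.9 at a = 4.8: Pab(L + a)/(6LEI) = 283.2/EI
  θ_A0 = 324.7/EI,  θ_B0 = 402.2/EI
Flexibility coefficients: a unit moment at one end gives L/(3EI) there and L/(6EI) at the far end, so f₁₁ = f₂₂ = 2/EI and f₁₂ = f₂₁ = 1/EI.
Compatibility — zero rotation at each built-in end:
  2 M_A + 1 M_B = 324.7
  1 M_A + 2 M_B = 402.2
Solving the pair gives M_A = 82.44 kN·m and M_B = 159.9 kN·m (hogging).

M_B = 159.9 kN·m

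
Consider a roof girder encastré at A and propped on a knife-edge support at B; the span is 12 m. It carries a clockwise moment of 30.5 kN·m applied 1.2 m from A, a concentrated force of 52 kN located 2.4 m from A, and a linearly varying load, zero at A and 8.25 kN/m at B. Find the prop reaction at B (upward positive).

R_B = 30.86 kN

Release the roller at B. Primary structure: cantilever fixed at A.
Deflection at B on the released cantilever, summing each load's contribution:
  clockwise couple 30.5 at a = 1.2: M₀a(2L − a)/(2EI) = 417.2/EI
  point load 52 at a = 2.4: Pa²(3L − a)/(6EI) = 1677/EI
  triangular load, peak 8.25 at the free end: 11w₀L⁴/(120EI) = 15682/EI
  δ_0 = 17776/EI
Flexibility coefficient — unit upward force at B: δ_{BB} = L³/(3EI) = 576/EI.
Compatibility at B: δ_0 − R_B·δ_{BB} = 0, so R_B = 17776/576 = 30.86 kN.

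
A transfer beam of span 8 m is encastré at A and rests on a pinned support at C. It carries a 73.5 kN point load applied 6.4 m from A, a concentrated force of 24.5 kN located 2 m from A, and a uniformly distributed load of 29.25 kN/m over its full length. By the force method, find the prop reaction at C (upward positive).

Release the roller at C. Primary structure: cantilever fixed at A.
Primary-structure tip deflection at C by superposition:
  point load 73.5 at a = 6.4: Pa²(3L − a)/(6EI) = 8831/EI
  point load 24.5 at a = 2: Pa²(3L − a)/(6EI) = 359.3/EI
  UDL 29.25: wL⁴/(8EI) = 14976/EI
  δ_0 = 24166/EI
Tip deflection under a unit load at C: L³/(3EI) = 170.7/EI.
The prop prevents deflection at C: R_C = δ_0/δ_{CC} = 24166/170.7 = 141.6 kN.

R_C = 141.6 kN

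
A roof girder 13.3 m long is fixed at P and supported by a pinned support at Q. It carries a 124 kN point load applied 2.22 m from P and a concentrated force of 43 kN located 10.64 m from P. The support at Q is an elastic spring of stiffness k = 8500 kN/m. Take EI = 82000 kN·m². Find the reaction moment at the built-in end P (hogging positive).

M_P = 270.8 kN·m

Remove the prop at Q; the released (primary) structure is a cantilever built in at P.
Free-end deflection of the primary structure under the applied loading (downward +):
  point load 124 at a = 2.22: Pa²(3L − a)/(6EI) = 3838/EI
  point load 43 at a = 10.64: Pa²(3L − a)/(6EI) = 23740/EI
  δ_0 = 27578/EI
Tip deflection under a unit load at Q: L³/(3EI) = 784.2/EI.
With EI = 82000 kN·m²: δ_0 = 0.33631 m and δ_{QQ} = 0.009564 m/kN.
Compatibility — the spring shortens by R_Q/k under the reaction it provides: δ_0 − R_Q·δ_{QQ} = R_Q/k. With 1/k = 0.000118 m/kN, R_Q = δ_0 / (δ_{QQ} + 1/k) = 0.33631 / (0.009564 + 0.000118) = 34.74 kN.
Moment equilibrium about P: M_P = Σ(load moments about P) − R_Q·L = 732.8 − 34.74×13.3 = 270.8 kN·m.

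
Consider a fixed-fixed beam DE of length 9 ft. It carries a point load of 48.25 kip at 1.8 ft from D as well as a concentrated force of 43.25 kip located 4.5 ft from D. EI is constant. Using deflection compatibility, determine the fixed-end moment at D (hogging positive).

M_D = 104.2 kip·ft

Take the two fixed-end moments M_D, M_E as redundants; the released structure is the simple span DE.
Simple-span end rotations at D and E under the given loads:
  at D: point load 48.25 at a = 1.8: Pab(L + b)/(6LEI) = 187.6/EI
  at E: point load 48.25 at a = 1.8: Pab(L + a)/(6LEI) = 125.1/EI
  at D: point load 43.25 at a = 4.5: Pab(L + b)/(6LEI) = 219/EI
  at E: point load 43.25 at a = 4.5: Pab(L + a)/(6LEI) = 219/EI
  θ_D0 = 406.5/EI,  θ_E0 = 344/EI
Flexibility coefficients: a unit moment at one end gives L/(3EI) there and L/(6EI) at the far end, so f₁₁ = f₂₂ = 3/EI and f₁₂ = f₂₁ = 1.5/EI.
Compatibility — zero rotation at each built-in end:
  3 M_D + 1.5 M_E = 406.5
  1.5 M_D + 3 M_E = 344
Solving the pair gives M_D = 104.2 kip·ft and M_E = 62.55 kip·ft (hogging).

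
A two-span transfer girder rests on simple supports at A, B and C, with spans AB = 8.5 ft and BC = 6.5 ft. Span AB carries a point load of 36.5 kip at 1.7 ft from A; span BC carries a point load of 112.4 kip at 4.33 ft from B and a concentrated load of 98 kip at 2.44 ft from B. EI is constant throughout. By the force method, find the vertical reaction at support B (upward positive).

R_B = 137.6 kip

Release continuity at B by inserting a hinge; the redundant is the internal moment M_B. The primary structure is two simply-supported spans AB and BC.
Rotations at B on the released spans (each span's end-slope, ×1/EI):
  span AB: point load 36.5 at a = 1.7: Pab(L + a)/(6LEI) = 84.39/EI
  span BC: point load 112.4 at a = 4.33: Pab(L + b)/(6LEI) = 234.8/EI
  span BC: point load 98 at a = 2.44: Pab(L + b)/(6LEI) = 262.9/EI
  relative rotation θ_0 = (84.39 + 497.7)/EI = 582/EI
A unit hogging moment at B produces rotation L₁/(3EI) + L₂/(3EI) = 5/EI.
Slope continuity at B: θ_0 = M_B·5/EI, so M_B = 582/5 = 116.4 kip·ft (hogging).
Span AB, ΣM about A with M_B applied at B: R_B^{AB}·8.5 = 62.05 + 116.4, so R_B^{AB} = 21 kip and R_A = 36.5 − 21 = 15.5 kip.
Span BC, ΣM about C: R_B^{BC}·6.5 = 641.8 + 116.4, so R_B^{BC} = 116.6 kip and R_C = 210.4 − 116.6 = 93.75 kip.
R_B = 21 + 116.6 = 137.6 kip.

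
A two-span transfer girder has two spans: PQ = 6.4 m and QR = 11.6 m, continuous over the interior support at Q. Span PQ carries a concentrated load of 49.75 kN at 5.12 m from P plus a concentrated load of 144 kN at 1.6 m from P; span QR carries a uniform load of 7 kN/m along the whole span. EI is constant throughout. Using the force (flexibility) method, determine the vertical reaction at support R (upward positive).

Release continuity at Q by inserting a hinge; the redundant is the internal moment M_Q. The primary structure is two simply-supported spans PQ and QR.
Discontinuity in slope at Q on the released structure — sum the simple-span end rotations:
  span PQ: point load 49.75 at a = 5.12: Pab(L + a)/(6LEI) = 97.81/EI
  span PQ: point load 144 at a = 1.6: Pab(L + a)/(6LEI) = 230.4/EI
  span QR: UDL 7: wL³/(24EI) = 455.3/EI
  relative rotation θ_0 = (328.2 + 455.3)/EI = 783.5/EI
A unit hogging moment at Q produces rotation L₁/(3EI) + L₂/(3EI) = 6/EI.
Compatibility: M_Q·(L₁+L₂)/(3EI) = θ_0, giving M_Q = 130.6 kN·m (hogging).
Span QR, ΣM about R: R_Q^{QR}·11.6 = 471 + 130.6, so R_Q^{QR} = 51.86 kN and R_R = 81.2 − 51.86 = 29.34 kN.

R_R = 29.34 kN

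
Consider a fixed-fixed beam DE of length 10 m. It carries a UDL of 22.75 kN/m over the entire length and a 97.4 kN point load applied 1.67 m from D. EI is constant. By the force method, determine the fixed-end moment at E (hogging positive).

M_E = 212.2 kN·m

Take the two fixed-end moments M_D, M_E as redundants; the released structure is the simple span DE.
On the primary (simply-supported) span, the end slopes from the loading are:
  at D: UDL 22.75: wL³/(24EI) = 947.9/EI
  at E: UDL 22.75: wL³/(24EI) = 947.9/EI
  at D: point load 97.4 at a = 1.67: Pab(L + b)/(6LEI) = 413.9/EI
  at E: point load 97.4 at a = 1.67: Pab(L + a)/(6LEI) = 263.5/EI
  θ_D0 = 1362/EI,  θ_E0 = 1211/EI
Flexibility coefficients: a unit moment at one end gives L/(3EI) there and L/(6EI) at the far end, so f₁₁ = f₂₂ = 3.333/EI and f₁₂ = f₂₁ = 1.667/EI.
Compatibility — zero rotation at each built-in end:
  3.333 M_D + 1.667 M_E = 1362
  1.667 M_D + 3.333 M_E = 1211
Solving the pair gives M_D = 302.4 kN·m and M_E = 212.2 kN·m (hogging).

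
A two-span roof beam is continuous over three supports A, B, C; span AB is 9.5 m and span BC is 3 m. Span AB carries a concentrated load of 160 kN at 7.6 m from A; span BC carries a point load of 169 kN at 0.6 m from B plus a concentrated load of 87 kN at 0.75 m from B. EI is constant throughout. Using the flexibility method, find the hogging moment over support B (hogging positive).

M_B = 194.1 kN·m

Insert a hinge at B; M_B is the redundant, and each span becomes simply supported.
Rotations at B on the released spans (each span's end-slope, ×1/EI):
  span AB: point load 160 at a = 7.6: Pab(L + a)/(6LEI) = 693.1/EI
  span BC: point load 169 at a = 0.6: Pab(L + b)/(6LEI) = 73.01/EI
  span BC: point load 87 at a = 0.75: Pab(L + b)/(6LEI) = 42.82/EI
  relative rotation θ_0 = (693.1 + 115.8)/EI = 808.9/EI
A unit hogging moment at B produces rotation L₁/(3EI) + L₂/(3EI) = 4.167/EI.
Slope continuity at B: θ_0 = M_B·4.167/EI, so M_B = 808.9/4.167 = 194.1 kN·m (hogging).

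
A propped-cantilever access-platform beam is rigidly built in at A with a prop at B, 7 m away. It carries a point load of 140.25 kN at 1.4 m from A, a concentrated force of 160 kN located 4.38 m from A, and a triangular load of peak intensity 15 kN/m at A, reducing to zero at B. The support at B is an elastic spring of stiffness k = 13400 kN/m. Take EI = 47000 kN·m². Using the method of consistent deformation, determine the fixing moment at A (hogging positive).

M_A = 389.9 kN·m

Release the roller at B. Primary structure: cantilever fixed at A.
Downward deflection at the released point B due to the loads:
  point load 140.25 at a = 1.4: Pa²(3L − a)/(6EI) = 898/EI
  point load 160 at a = 4.38: Pa²(3L − a)/(6EI) = 8503/EI
  triangular load, peak 15 at the fixed end: w₀L⁴/(30EI) = 1200/EI
  δ_0 = 10601/EI
Tip deflection under a unit load at B: L³/(3EI) = 114.3/EI.
With EI = 47000 kN·m²: δ_0 = 0.22555 m and δ_{BB} = 0.002433 m/kN.
Compatibility — the spring shortens by R_B/k under the reaction it provides: δ_0 − R_B·δ_{BB} = R_B/k. With 1/k = 0.000075 m/kN, R_B = δ_0 / (δ_{BB} + 1/k) = 0.22555 / (0.002433 + 0.000075) = 89.96 kN.
Moment equilibrium about A: M_A = Σ(load moments about A) − R_B·L = 1020 − 89.96×7 = 389.9 kN·m.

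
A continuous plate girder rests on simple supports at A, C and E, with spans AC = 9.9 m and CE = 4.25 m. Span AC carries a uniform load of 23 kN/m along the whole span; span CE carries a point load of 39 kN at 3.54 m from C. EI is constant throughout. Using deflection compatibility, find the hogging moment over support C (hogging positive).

Release continuity at C by inserting a hinge; the redundant is the internal moment M_C. The primary structure is two simply-supported spans AC and CE.
Rotations at C on the released spans (each span's end-slope, ×1/EI):
  span AC: UDL 23: wL³/(24EI) = 929.9/EI
  span CE: point load 39 at a = 3.54: Pab(L + b)/(6LEI) = 19.07/EI
  relative rotation θ_0 = (929.9 + 19.07)/EI = 948.9/EI
A unit hogging moment at C produces rotation L₁/(3EI) + L₂/(3EI) = 4.717/EI.
Slope continuity at C: θ_0 = M_C·4.717/EI, so M_C = 948.9/4.717 = 201.2 kN·m (hogging).

M_C = 201.2 kN·m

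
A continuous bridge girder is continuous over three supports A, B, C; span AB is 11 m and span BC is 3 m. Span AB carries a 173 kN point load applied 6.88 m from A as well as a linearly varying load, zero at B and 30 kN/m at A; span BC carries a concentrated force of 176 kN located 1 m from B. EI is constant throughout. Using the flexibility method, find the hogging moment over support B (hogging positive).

M_B = 472 kN·m

Release continuity at B by inserting a hinge; the redundant is the internal moment M_B. The primary structure is two simply-supported spans AB and BC.
Discontinuity in slope at B on the released structure — sum the simple-span end rotations:
  span AB: point load 173 at a = 6.88: Pab(L + a)/(6LEI) = 1328/EI
  span AB: triangular load, peak 30: 7w₀L³/(360EI) = 776.4/EI
  span BC: point load 176 at a = 1: Pab(L + b)/(6LEI) = 97.78/EI
  relative rotation θ_0 = (2105 + 97.78)/EI = 2203/EI
A unit hogging moment at B produces rotation L₁/(3EI) + L₂/(3EI) = 4.667/EI.
Compatibility: M_B·(L₁+L₂)/(3EI) = θ_0, giving M_B = 472 kN·m (hogging).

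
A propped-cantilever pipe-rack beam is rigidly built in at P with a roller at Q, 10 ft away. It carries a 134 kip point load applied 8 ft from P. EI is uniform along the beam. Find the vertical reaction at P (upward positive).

R_P = 39.66 kip

Take the reaction at Q as the redundant and release it; the primary structure is a cantilever fixed at P.
Primary-structure tip deflection at Q by superposition:
  point load 134 at a = 8: Pa²(3L − a)/(6EI) = 31445/EI
Flexibility coefficient — unit upward force at Q: δ_{QQ} = L³/(3EI) = 333.3/EI.
The prop prevents deflection at Q: R_Q = δ_0/δ_{QQ} = 31445/333.3 = 94.34 kip.
Vertical equilibrium: R_P = ΣP − R_Q = 134 − 94.34 = 39.66 kip.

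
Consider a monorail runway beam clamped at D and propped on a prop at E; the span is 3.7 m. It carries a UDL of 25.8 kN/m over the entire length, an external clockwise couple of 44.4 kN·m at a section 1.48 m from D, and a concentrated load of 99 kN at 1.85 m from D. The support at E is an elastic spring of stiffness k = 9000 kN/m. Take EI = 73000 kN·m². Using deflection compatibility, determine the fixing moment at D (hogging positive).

M_D = 208.6 kN·m

Take the reaction at E as the redundant and release it; the primary structure is a cantilever fixed at D.
Free-end deflection of the primary structure under the applied loading (downward +):
  UDL 25.8: wL⁴/(8EI) = 604.4/EI
  clockwise couple 44.4 at a = 1.48: M₀a(2L − a)/(2EI) = 194.5/EI
  point load 99 at a = 1.85: Pa²(3L − a)/(6EI) = 522.4/EI
  δ_0 = 1321/EI
Tip deflection under a unit load at E: L³/(3EI) = 16.88/EI.
With EI = 73000 kN·m²: δ_0 = 0.0181 m and δ_{EE} = 0.000231 m/kN.
Compatibility — the spring shortens by R_E/k under the reaction it provides: δ_0 − R_E·δ_{EE} = R_E/k. With 1/k = 0.000111 m/kN, R_E = δ_0 / (δ_{EE} + 1/k) = 0.0181 / (0.000231 + 0.000111) = 52.86 kN.
Moment equilibrium about D: M_D = Σ(load moments about D) − R_E·L = 404.2 − 52.86×3.7 = 208.6 kN·m.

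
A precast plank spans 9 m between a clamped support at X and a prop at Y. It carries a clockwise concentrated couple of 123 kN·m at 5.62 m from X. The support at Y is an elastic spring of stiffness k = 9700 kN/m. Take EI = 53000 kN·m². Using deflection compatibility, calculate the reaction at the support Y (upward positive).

Remove the prop at Y; the released (primary) structure is a cantilever built in at X.
Primary-structure tip deflection at Y by superposition:
  clockwise couple 123 at a = 5.62: M₀a(2L − a)/(2EI) = 4279/EI
Tip deflection under a unit load at Y: L³/(3EI) = 243/EI.
With EI = 53000 kN·m²: δ_0 = 0.080734 m and δ_{YY} = 0.004585 m/kN.
Compatibility — the spring shortens by R_Y/k under the reaction it provides: δ_0 − R_Y·δ_{YY} = R_Y/k. With 1/k = 0.000103 m/kN, R_Y = δ_0 / (δ_{YY} + 1/k) = 0.080734 / (0.004585 + 0.000103) = 17.22 kN.

R_Y = 17.22 kN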